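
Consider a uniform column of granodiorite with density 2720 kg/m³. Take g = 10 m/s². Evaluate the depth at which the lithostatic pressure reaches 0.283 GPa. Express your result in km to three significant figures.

10.4 km

h = P/(ρg) = 0.283 GPa / (2720 kg/m³ × 10 m/s²) = 2.830×10^8 Pa / 27200 Pa/m = 10404 m
= 10.404 km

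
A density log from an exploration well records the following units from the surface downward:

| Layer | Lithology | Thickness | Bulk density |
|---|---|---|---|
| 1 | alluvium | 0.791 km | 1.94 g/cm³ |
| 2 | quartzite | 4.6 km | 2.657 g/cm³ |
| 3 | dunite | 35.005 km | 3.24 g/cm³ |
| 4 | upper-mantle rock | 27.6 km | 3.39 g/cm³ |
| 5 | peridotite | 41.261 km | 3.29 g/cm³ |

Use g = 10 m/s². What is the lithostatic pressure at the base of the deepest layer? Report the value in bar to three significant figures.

alluvium: 1940 kg/m³ × 10 m/s² × 791 m = 1.535×10^7 Pa = 153.5 bar
quartzite: 2657 kg/m³ × 10 m/s² × 4600 m = 1.222×10^8 Pa = 1222 bar
dunite: 3240 kg/m³ × 10 m/s² × 35005 m = 1.134×10^9 Pa = 11342 bar
upper-mantle rock: 3390 kg/m³ × 10 m/s² × 27600 m = 9.356×10^8 Pa = 9356 bar
peridotite: 3290 kg/m³ × 10 m/s² × 41261 m = 1.357×10^9 Pa = 13575 bar
Total = 153.5 + 1222 + 11342 + 9356 + 13575 = 35649 bar

35600 bar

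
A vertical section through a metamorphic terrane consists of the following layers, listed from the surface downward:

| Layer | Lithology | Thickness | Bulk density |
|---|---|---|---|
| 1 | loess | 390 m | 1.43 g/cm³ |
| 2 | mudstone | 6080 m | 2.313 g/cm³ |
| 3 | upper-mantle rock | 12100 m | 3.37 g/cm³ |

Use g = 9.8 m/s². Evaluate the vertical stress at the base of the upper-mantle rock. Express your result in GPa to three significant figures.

0.543 GPa

loess: 1430 kg/m³ × 9.8 m/s² × 390 m = 5.465×10^6 Pa = 5.465×10^-3 GPa
mudstone: 2313 kg/m³ × 9.8 m/s² × 6080 m = 1.378×10^8 Pa = 0.1378 GPa
upper-mantle rock: 3370 kg/m³ × 9.8 m/s² × 12100 m = 3.996×10^8 Pa = 0.3996 GPa
Total = 5.465×10^-3 + 0.1378 + 0.3996 = 0.54290 GPa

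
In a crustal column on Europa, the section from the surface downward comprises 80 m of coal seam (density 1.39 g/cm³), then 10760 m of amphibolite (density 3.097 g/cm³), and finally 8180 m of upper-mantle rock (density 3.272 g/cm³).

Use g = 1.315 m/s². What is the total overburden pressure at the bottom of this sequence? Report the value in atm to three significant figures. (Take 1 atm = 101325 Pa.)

coal seam: 1390 kg/m³ × 1.315 m/s² × 80 m = 1.462×10^5 Pa = 1.443 atm
amphibolite: 3097 kg/m³ × 1.315 m/s² × 10760 m = 4.382×10^7 Pa = 432.5 atm
upper-mantle rock: 3272 kg/m³ × 1.315 m/s² × 8180 m = 3.520×10^7 Pa = 347.4 atm
Total = 1.443 + 432.5 + 347.4 = 781.28 atm

781 atm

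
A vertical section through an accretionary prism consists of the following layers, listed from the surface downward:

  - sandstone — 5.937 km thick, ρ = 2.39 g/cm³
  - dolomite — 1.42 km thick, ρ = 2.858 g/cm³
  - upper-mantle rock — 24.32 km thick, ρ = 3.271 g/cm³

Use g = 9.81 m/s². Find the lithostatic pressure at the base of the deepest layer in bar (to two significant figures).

9600 bar

sandstone: 2390 kg/m³ × 9.81 m/s² × 5937 m = 1.392×10^8 Pa = 1392 bar
dolomite: 2858 kg/m³ × 9.81 m/s² × 1420 m = 3.981×10^7 Pa = 398.1 bar
upper-mantle rock: 3271 kg/m³ × 9.81 m/s² × 24320 m = 7.804×10^8 Pa = 7804 bar
Total = 1392 + 398.1 + 7804 = 9594.0 bar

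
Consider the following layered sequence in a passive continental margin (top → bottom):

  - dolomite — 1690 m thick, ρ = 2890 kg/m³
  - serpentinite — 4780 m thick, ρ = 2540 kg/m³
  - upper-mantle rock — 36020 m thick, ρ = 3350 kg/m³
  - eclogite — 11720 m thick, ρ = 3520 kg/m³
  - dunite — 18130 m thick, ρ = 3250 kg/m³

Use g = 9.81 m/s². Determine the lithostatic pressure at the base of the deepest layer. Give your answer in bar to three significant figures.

dolomite: 2890 kg/m³ × 9.81 m/s² × 1690 m = 4.791×10^7 Pa = 479.1 bar
serpentinite: 2540 kg/m³ × 9.81 m/s² × 4780 m = 1.191×10^8 Pa = 1191 bar
upper-mantle rock: 3350 kg/m³ × 9.81 m/s² × 36020 m = 1.184×10^9 Pa = 11837 bar
eclogite: 3520 kg/m³ × 9.81 m/s² × 11720 m = 4.047×10^8 Pa = 4047 bar
dunite: 3250 kg/m³ × 9.81 m/s² × 18130 m = 5.780×10^8 Pa = 5780 bar
Total = 479.1 + 1191 + 11837 + 4047 + 5780 = 23335 bar

23300 bar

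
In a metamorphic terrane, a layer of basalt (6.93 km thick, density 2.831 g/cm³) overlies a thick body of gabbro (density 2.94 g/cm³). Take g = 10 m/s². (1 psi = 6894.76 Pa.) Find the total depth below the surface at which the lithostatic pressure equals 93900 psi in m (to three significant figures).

Pressure at base of upper layers: 2831×10×6930 = 1.962×10^8 Pa = 28455 psi
Remaining pressure to be supplied by gabbro: 6.474×10^8 − 1.962×10^8 = 4.512×10^8 Pa
Additional depth in gabbro = 4.512×10^8 Pa / (2940 kg/m³ × 10 m/s²) = 15348 m
Total depth = 6930 m + 15348 m = 22278 m

22300 m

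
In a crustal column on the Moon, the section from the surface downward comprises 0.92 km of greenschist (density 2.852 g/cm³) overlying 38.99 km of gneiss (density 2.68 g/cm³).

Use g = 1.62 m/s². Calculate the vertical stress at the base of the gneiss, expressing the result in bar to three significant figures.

greenschist: 2852 kg/m³ × 1.62 m/s² × 920 m = 4.251×10^6 Pa = 42.51 bar
gneiss: 2680 kg/m³ × 1.62 m/s² × 38990 m = 1.693×10^8 Pa = 1693 bar
Total = 42.51 + 1693 = 1735.3 bar

1740 bar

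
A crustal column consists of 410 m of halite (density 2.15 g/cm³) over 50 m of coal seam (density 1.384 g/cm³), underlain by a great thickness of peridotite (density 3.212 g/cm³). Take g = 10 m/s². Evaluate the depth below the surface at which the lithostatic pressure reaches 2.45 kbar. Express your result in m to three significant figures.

7790 m

Pressure at base of upper layers: 2150×10×410 + 1384×10×50 = 9.507×10^6 Pa = 0.09507 kbar
Remaining pressure to be supplied by peridotite: 2.450×10^8 − 9.507×10^6 = 2.355×10^8 Pa
Additional depth in peridotite = 2.355×10^8 Pa / (3212 kg/m³ × 10 m/s²) = 7331.7 m
Total depth = 460 m + 7331.7 m = 7791.7 m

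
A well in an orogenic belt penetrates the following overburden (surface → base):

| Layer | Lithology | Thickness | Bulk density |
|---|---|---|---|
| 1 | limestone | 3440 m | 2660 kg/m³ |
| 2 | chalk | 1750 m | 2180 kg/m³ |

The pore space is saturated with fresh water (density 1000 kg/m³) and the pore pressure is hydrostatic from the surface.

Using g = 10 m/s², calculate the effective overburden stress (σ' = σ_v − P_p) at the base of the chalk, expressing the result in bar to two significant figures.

Overburden (lithostatic) stress σ_v:
limestone: 2660 kg/m³ × 10 m/s² × 3440 m = 9.150×10^7 Pa = 91.50 MPa
chalk: 2180 kg/m³ × 10 m/s² × 1750 m = 3.815×10^7 Pa = 38.15 MPa
Total = 91.50 + 38.15 = 129.65 MPa
Pore pressure P_p = 1000 kg/m³ × 10 m/s² × 5190 m = 5.190×10^7 Pa = 51.90 MPa
Effective stress σ' = σ_v − P_p = 129.7 − 51.90 = 77.754 MPa = 777.54 bar

780 bar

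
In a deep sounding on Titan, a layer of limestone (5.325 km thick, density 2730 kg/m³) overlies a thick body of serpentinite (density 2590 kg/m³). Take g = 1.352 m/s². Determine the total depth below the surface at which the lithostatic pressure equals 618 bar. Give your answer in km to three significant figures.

17.4 km

Pressure at base of upper layers: 2730×1.352×5325 = 1.965×10^7 Pa = 196.5 bar
Remaining pressure to be supplied by serpentinite: 6.180×10^7 − 1.965×10^7 = 4.215×10^7 Pa
Additional depth in serpentinite = 4.215×10^7 Pa / (2590 kg/m³ × 1.352 m/s²) = 12036 m
Total depth = 5325 m + 12036 m = 17361 m
= 17.361 km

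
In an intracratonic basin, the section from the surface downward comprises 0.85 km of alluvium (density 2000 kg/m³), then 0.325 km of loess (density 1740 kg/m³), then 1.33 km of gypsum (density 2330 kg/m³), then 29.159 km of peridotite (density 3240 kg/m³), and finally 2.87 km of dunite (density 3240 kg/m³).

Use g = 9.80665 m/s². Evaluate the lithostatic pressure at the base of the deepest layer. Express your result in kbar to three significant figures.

10.7 kbar

alluvium: 2000 kg/m³ × 9.80665 m/s² × 850 m = 1.667×10^7 Pa = 0.1667 kbar
loess: 1740 kg/m³ × 9.80665 m/s² × 325 m = 5.546×10^6 Pa = 0.05546 kbar
gypsum: 2330 kg/m³ × 9.80665 m/s² × 1330 m = 3.039×10^7 Pa = 0.3039 kbar
peridotite: 3240 kg/m³ × 9.80665 m/s² × 29159 m = 9.265×10^8 Pa = 9.265 kbar
dunite: 3240 kg/m³ × 9.80665 m/s² × 2870 m = 9.119×10^7 Pa = 0.9119 kbar
Total = 0.1667 + 0.05546 + 0.3039 + 9.265 + 0.9119 = 10.703 kbar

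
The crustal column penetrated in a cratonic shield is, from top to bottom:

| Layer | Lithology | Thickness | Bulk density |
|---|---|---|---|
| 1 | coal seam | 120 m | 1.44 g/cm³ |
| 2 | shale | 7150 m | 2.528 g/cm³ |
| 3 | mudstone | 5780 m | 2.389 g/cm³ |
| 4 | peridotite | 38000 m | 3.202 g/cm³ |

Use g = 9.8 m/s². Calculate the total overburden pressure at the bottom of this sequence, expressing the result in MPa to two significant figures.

coal seam: 1440 kg/m³ × 9.8 m/s² × 120 m = 1.693×10^6 Pa = 1.693 MPa
shale: 2528 kg/m³ × 9.8 m/s² × 7150 m = 1.771×10^8 Pa = 177.1 MPa
mudstone: 2389 kg/m³ × 9.8 m/s² × 5780 m = 1.353×10^8 Pa = 135.3 MPa
peridotite: 3202 kg/m³ × 9.8 m/s² × 38000 m = 1.192×10^9 Pa = 1192 MPa
Total = 1.693 + 177.1 + 135.3 + 1192 = 1506.6 MPa

1500 MPa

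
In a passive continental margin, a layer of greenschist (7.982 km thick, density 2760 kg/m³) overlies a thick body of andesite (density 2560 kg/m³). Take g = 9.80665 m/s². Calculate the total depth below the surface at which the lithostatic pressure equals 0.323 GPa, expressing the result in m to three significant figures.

12200 m

Pressure at base of upper layers: 2760×9.80665×7982 = 2.160×10^8 Pa = 0.2160 GPa
Remaining pressure to be supplied by andesite: 3.230×10^8 − 2.160×10^8 = 1.070×10^8 Pa
Additional depth in andesite = 1.070×10^8 Pa / (2560 kg/m³ × 9.80665 m/s²) = 4260.4 m
Total depth = 7982 m + 4260.4 m = 12242 m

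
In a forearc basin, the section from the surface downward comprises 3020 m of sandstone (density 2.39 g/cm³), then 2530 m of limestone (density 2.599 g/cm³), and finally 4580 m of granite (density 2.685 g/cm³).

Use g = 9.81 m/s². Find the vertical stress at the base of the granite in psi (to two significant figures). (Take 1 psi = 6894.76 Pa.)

sandstone: 2390 kg/m³ × 9.81 m/s² × 3020 m = 7.081×10^7 Pa = 10270 psi
limestone: 2599 kg/m³ × 9.81 m/s² × 2530 m = 6.451×10^7 Pa = 9356 psi
granite: 2685 kg/m³ × 9.81 m/s² × 4580 m = 1.206×10^8 Pa = 17497 psi
Total = 10270 + 9356 + 17497 = 37122 psi

37000 psi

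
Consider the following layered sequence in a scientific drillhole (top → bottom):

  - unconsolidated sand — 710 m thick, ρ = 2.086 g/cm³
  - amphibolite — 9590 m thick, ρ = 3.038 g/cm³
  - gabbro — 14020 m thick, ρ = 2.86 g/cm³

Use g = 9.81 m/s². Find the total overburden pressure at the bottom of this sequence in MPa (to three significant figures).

694 MPa

unconsolidated sand: 2086 kg/m³ × 9.81 m/s² × 710 m = 1.453×10^7 Pa = 14.53 MPa
amphibolite: 3038 kg/m³ × 9.81 m/s² × 9590 m = 2.858×10^8 Pa = 285.8 MPa
gabbro: 2860 kg/m³ × 9.81 m/s² × 14020 m = 3.934×10^8 Pa = 393.4 MPa
Total = 14.53 + 285.8 + 393.4 = 693.69 MPa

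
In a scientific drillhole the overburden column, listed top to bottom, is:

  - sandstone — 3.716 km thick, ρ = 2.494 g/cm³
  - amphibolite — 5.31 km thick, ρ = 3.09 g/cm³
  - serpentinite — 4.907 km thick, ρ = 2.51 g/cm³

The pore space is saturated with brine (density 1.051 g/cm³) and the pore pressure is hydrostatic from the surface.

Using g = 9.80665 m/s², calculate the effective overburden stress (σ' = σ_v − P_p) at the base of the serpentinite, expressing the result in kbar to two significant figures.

Overburden (lithostatic) stress σ_v:
sandstone: 2494 kg/m³ × 9.80665 m/s² × 3716 m = 9.089×10^7 Pa = 90.89 MPa
amphibolite: 3090 kg/m³ × 9.80665 m/s² × 5310 m = 1.609×10^8 Pa = 160.9 MPa
serpentinite: 2510 kg/m³ × 9.80665 m/s² × 4907 m = 1.208×10^8 Pa = 120.8 MPa
Total = 90.89 + 160.9 + 120.8 = 372.58 MPa
Pore pressure P_p = 1051 kg/m³ × 9.80665 m/s² × 13933 m = 1.436×10^8 Pa = 143.6 MPa
Effective stress σ' = σ_v − P_p = 372.6 − 143.6 = 228.97 MPa = 2.2897 kbar

2.3 kbar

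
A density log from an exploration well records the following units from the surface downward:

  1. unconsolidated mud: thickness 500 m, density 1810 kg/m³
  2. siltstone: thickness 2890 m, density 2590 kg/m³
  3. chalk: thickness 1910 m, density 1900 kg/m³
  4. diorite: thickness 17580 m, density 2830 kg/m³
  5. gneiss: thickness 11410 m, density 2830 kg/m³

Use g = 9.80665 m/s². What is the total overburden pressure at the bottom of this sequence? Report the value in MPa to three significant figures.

unconsolidated mud: 1810 kg/m³ × 9.80665 m/s² × 500 m = 8.875×10^6 Pa = 8.875 MPa
siltstone: 2590 kg/m³ × 9.80665 m/s² × 2890 m = 7.340×10^7 Pa = 73.40 MPa
chalk: 1900 kg/m³ × 9.80665 m/s² × 1910 m = 3.559×10^7 Pa = 35.59 MPa
diorite: 2830 kg/m³ × 9.80665 m/s² × 17580 m = 4.879×10^8 Pa = 487.9 MPa
gneiss: 2830 kg/m³ × 9.80665 m/s² × 11410 m = 3.167×10^8 Pa = 316.7 MPa
Total = 8.875 + 73.40 + 35.59 + 487.9 + 316.7 = 922.42 MPa

922 MPa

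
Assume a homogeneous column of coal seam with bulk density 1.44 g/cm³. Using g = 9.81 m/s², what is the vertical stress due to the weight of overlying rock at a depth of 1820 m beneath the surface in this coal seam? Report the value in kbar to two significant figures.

coal seam: 1440 kg/m³ × 9.81 m/s² × 1820 m = 2.571×10^7 Pa = 0.2571 kbar

0.26 kbar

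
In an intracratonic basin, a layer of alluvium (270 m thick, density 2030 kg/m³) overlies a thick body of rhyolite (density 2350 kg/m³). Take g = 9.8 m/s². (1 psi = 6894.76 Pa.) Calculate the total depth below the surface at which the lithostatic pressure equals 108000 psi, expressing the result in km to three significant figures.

Pressure at base of upper layers: 2030×9.8×270 = 5.371×10^6 Pa = 779.1 psi
Remaining pressure to be supplied by rhyolite: 7.446×10^8 − 5.371×10^6 = 7.393×10^8 Pa
Additional depth in rhyolite = 7.393×10^8 Pa / (2350 kg/m³ × 9.8 m/s²) = 32100 m
Total depth = 270 m + 32100 m = 32370 m
= 32.370 km

32.4 km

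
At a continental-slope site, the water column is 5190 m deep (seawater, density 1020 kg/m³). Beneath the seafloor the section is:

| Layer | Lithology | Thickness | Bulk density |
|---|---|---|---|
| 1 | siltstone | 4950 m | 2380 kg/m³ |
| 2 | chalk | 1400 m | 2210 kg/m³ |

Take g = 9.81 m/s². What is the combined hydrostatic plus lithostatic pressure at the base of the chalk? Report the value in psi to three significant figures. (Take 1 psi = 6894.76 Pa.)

28700 psi

seawater: 1020 kg/m³ × 9.81 m/s² × 5190 m = 5.193×10^7 Pa = 7532 psi
siltstone: 2380 kg/m³ × 9.81 m/s² × 4950 m = 1.156×10^8 Pa = 16762 psi
chalk: 2210 kg/m³ × 9.81 m/s² × 1400 m = 3.035×10^7 Pa = 4402 psi
Total = 7532 + 16762 + 4402 = 28697 psi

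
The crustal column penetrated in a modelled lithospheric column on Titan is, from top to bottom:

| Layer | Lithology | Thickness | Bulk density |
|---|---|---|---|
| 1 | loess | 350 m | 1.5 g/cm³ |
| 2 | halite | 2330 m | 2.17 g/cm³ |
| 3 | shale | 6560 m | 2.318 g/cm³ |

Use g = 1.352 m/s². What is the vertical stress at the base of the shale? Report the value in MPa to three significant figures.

loess: 1500 kg/m³ × 1.352 m/s² × 350 m = 7.098×10^5 Pa = 0.7098 MPa
halite: 2170 kg/m³ × 1.352 m/s² × 2330 m = 6.836×10^6 Pa = 6.836 MPa
shale: 2318 kg/m³ × 1.352 m/s² × 6560 m = 2.056×10^7 Pa = 20.56 MPa
Total = 0.7098 + 6.836 + 20.56 = 28.104 MPa

28.1 MPa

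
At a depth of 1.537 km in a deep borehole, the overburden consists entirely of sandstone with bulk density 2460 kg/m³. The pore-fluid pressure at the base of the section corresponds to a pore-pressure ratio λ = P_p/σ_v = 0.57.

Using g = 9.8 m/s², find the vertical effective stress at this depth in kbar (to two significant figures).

Overburden (lithostatic) stress σ_v:
sandstone: 2460 kg/m³ × 9.8 m/s² × 1537 m = 3.705×10^7 Pa = 37.05 MPa
Pore pressure P_p = λ·σ_v = 0.57 × 37.05 MPa = 21.12 MPa
Effective stress σ' = σ_v − P_p = 37.05 − 21.12 = 15.933 MPa = 0.15933 kbar

0.16 kbar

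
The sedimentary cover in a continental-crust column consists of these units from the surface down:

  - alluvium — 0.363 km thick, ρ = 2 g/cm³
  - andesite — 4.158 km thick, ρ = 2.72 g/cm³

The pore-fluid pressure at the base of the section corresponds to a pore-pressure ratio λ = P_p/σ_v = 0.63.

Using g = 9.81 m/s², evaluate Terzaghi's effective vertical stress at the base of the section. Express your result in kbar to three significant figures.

Overburden (lithostatic) stress σ_v:
alluvium: 2000 kg/m³ × 9.81 m/s² × 363 m = 7.122×10^6 Pa = 7.122 MPa
andesite: 2720 kg/m³ × 9.81 m/s² × 4158 m = 1.109×10^8 Pa = 110.9 MPa
Total = 7.122 + 110.9 = 118.07 MPa
Pore pressure P_p = λ·σ_v = 0.63 × 118.1 MPa = 74.38 MPa
Effective stress σ' = σ_v − P_p = 118.1 − 74.38 = 43.686 MPa = 0.43686 kbar

0.437 kbar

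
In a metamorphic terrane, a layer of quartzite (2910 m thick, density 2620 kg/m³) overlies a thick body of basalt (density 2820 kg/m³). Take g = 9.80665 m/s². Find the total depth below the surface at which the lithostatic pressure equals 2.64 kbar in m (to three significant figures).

Pressure at base of upper layers: 2620×9.80665×2910 = 7.477×10^7 Pa = 0.7477 kbar
Remaining pressure to be supplied by basalt: 2.640×10^8 − 7.477×10^7 = 1.892×10^8 Pa
Additional depth in basalt = 1.892×10^8 Pa / (2820 kg/m³ × 9.80665 m/s²) = 6842.7 m
Total depth = 2910 m + 6842.7 m = 9752.7 m

9750 m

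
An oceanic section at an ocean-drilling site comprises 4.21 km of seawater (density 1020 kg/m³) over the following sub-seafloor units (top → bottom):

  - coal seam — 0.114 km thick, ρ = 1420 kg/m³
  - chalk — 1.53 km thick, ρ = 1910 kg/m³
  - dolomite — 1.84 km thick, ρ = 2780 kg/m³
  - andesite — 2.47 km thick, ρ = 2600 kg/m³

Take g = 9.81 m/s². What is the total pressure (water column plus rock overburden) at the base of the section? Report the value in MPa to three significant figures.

seawater: 1020 kg/m³ × 9.81 m/s² × 4210 m = 4.213×10^7 Pa = 42.13 MPa
coal seam: 1420 kg/m³ × 9.81 m/s² × 114 m = 1.588×10^6 Pa = 1.588 MPa
chalk: 1910 kg/m³ × 9.81 m/s² × 1530 m = 2.867×10^7 Pa = 28.67 MPa
dolomite: 2780 kg/m³ × 9.81 m/s² × 1840 m = 5.018×10^7 Pa = 50.18 MPa
andesite: 2600 kg/m³ × 9.81 m/s² × 2470 m = 6.300×10^7 Pa = 63.00 MPa
Total = 42.13 + 1.588 + 28.67 + 50.18 + 63.00 = 185.56 MPa

186 MPa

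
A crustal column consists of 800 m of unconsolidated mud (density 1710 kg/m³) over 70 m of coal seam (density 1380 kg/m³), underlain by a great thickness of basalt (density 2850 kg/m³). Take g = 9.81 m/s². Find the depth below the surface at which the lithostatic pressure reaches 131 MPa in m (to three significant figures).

5040 m

Pressure at base of upper layers: 1710×9.81×800 + 1380×9.81×70 = 1.437×10^7 Pa = 14.37 MPa
Remaining pressure to be supplied by basalt: 1.310×10^8 − 1.437×10^7 = 1.166×10^8 Pa
Additional depth in basalt = 1.166×10^8 Pa / (2850 kg/m³ × 9.81 m/s²) = 4171.6 m
Total depth = 870 m + 4171.6 m = 5041.6 m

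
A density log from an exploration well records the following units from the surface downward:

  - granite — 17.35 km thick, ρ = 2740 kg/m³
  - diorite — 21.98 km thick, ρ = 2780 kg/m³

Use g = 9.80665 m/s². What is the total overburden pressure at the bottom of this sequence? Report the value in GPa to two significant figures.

granite: 2740 kg/m³ × 9.80665 m/s² × 17350 m = 4.662×10^8 Pa = 0.4662 GPa
diorite: 2780 kg/m³ × 9.80665 m/s² × 21980 m = 5.992×10^8 Pa = 0.5992 GPa
Total = 0.4662 + 0.5992 = 1.0654 GPa

1.1 GPa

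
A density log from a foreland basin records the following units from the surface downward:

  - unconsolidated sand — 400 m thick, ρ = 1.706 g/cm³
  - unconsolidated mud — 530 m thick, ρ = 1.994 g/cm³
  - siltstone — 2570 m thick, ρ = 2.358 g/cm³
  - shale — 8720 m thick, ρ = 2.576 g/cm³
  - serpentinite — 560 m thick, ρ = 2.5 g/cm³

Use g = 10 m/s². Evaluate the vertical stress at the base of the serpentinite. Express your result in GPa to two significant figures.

unconsolidated sand: 1706 kg/m³ × 10 m/s² × 400 m = 6.824×10^6 Pa = 6.824×10^-3 GPa
unconsolidated mud: 1994 kg/m³ × 10 m/s² × 530 m = 1.057×10^7 Pa = 0.01057 GPa
siltstone: 2358 kg/m³ × 10 m/s² × 2570 m = 6.060×10^7 Pa = 0.06060 GPa
shale: 2576 kg/m³ × 10 m/s² × 8720 m = 2.246×10^8 Pa = 0.2246 GPa
serpentinite: 2500 kg/m³ × 10 m/s² × 560 m = 1.400×10^7 Pa = 0.01400 GPa
Total = 6.824×10^-3 + 0.01057 + 0.06060 + 0.2246 + 0.01400 = 0.31662 GPa

0.32 GPa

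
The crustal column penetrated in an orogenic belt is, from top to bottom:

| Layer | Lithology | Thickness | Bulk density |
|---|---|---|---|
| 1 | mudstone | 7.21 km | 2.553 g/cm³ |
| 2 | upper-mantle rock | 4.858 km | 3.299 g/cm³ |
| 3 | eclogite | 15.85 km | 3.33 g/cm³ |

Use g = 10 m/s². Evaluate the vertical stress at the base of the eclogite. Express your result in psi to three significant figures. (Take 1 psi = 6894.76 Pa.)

126000 psi

mudstone: 2553 kg/m³ × 10 m/s² × 7210 m = 1.841×10^8 Pa = 26697 psi
upper-mantle rock: 3299 kg/m³ × 10 m/s² × 4858 m = 1.603×10^8 Pa = 23245 psi
eclogite: 3330 kg/m³ × 10 m/s² × 15850 m = 5.278×10^8 Pa = 76552 psi
Total = 26697 + 23245 + 76552 = 1.2649×10^5 psi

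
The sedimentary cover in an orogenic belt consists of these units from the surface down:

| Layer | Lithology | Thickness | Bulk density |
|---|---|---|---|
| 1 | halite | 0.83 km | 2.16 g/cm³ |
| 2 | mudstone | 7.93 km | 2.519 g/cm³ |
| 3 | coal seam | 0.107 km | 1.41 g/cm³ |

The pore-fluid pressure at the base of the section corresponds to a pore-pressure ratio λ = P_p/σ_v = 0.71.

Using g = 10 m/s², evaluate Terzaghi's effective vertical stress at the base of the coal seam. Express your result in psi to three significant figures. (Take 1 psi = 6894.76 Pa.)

9220 psi

Overburden (lithostatic) stress σ_v:
halite: 2160 kg/m³ × 10 m/s² × 830 m = 1.793×10^7 Pa = 17.93 MPa
mudstone: 2519 kg/m³ × 10 m/s² × 7930 m = 1.998×10^8 Pa = 199.8 MPa
coal seam: 1410 kg/m³ × 10 m/s² × 107 m = 1.509×10^6 Pa = 1.509 MPa
Total = 17.93 + 199.8 + 1.509 = 219.19 MPa
Pore pressure P_p = λ·σ_v = 0.71 × 219.2 MPa = 155.6 MPa
Effective stress σ' = σ_v − P_p = 219.2 − 155.6 = 63.566 MPa = 9219.5 psi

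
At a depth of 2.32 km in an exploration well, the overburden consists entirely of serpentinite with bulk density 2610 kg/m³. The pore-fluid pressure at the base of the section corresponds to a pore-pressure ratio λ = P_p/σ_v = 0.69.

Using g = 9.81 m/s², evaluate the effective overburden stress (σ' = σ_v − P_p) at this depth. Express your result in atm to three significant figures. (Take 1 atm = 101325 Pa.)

Overburden (lithostatic) stress σ_v:
serpentinite: 2610 kg/m³ × 9.81 m/s² × 2320 m = 5.940×10^7 Pa = 59.40 MPa
Pore pressure P_p = λ·σ_v = 0.69 × 59.40 MPa = 40.99 MPa
Effective stress σ' = σ_v − P_p = 59.40 − 40.99 = 18.414 MPa = 181.74 atm

182 atm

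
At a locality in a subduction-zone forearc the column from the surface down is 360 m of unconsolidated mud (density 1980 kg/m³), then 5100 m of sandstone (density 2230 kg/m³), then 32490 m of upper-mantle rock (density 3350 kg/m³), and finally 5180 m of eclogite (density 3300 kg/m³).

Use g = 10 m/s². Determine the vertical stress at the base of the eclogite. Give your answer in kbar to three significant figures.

13.8 kbar

unconsolidated mud: 1980 kg/m³ × 10 m/s² × 360 m = 7.128×10^6 Pa = 0.07128 kbar
sandstone: 2230 kg/m³ × 10 m/s² × 5100 m = 1.137×10^8 Pa = 1.137 kbar
upper-mantle rock: 3350 kg/m³ × 10 m/s² × 32490 m = 1.088×10^9 Pa = 10.88 kbar
eclogite: 3300 kg/m³ × 10 m/s² × 5180 m = 1.709×10^8 Pa = 1.709 kbar
Total = 0.07128 + 1.137 + 10.88 + 1.709 = 13.802 kbar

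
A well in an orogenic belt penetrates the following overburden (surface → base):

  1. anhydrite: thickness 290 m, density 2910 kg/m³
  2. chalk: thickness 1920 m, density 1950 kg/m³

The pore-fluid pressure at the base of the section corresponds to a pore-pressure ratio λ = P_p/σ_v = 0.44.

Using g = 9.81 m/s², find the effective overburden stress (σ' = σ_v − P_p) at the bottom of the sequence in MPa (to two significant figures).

Overburden (lithostatic) stress σ_v:
anhydrite: 2910 kg/m³ × 9.81 m/s² × 290 m = 8.279×10^6 Pa = 8.279 MPa
chalk: 1950 kg/m³ × 9.81 m/s² × 1920 m = 3.673×10^7 Pa = 36.73 MPa
Total = 8.279 + 36.73 = 45.007 MPa
Pore pressure P_p = λ·σ_v = 0.44 × 45.01 MPa = 19.80 MPa
Effective stress σ' = σ_v − P_p = 45.01 − 19.80 = 25.204 MPa

25 MPa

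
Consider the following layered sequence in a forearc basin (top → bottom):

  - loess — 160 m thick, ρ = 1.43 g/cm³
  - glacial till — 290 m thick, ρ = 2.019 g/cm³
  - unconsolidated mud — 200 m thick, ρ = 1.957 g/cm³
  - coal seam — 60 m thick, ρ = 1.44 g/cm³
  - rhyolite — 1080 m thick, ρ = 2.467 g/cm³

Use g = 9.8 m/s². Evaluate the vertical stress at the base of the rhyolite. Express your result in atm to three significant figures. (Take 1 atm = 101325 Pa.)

383 atm

loess: 1430 kg/m³ × 9.8 m/s² × 160 m = 2.242×10^6 Pa = 22.13 atm
glacial till: 2019 kg/m³ × 9.8 m/s² × 290 m = 5.738×10^6 Pa = 56.63 atm
unconsolidated mud: 1957 kg/m³ × 9.8 m/s² × 200 m = 3.836×10^6 Pa = 37.86 atm
coal seam: 1440 kg/m³ × 9.8 m/s² × 60 m = 8.467×10^5 Pa = 8.356 atm
rhyolite: 2467 kg/m³ × 9.8 m/s² × 1080 m = 2.611×10^7 Pa = 257.7 atm
Total = 22.13 + 56.63 + 37.86 + 8.356 + 257.7 = 382.66 atm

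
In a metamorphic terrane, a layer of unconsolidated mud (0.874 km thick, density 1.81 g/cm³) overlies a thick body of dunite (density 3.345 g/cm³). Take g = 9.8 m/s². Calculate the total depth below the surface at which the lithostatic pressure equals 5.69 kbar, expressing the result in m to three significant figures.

17800 m

Pressure at base of upper layers: 1810×9.8×874 = 1.550×10^7 Pa = 0.1550 kbar
Remaining pressure to be supplied by dunite: 5.690×10^8 − 1.550×10^7 = 5.535×10^8 Pa
Additional depth in dunite = 5.535×10^8 Pa / (3345 kg/m³ × 9.8 m/s²) = 16885 m
Total depth = 874 m + 16885 m = 17759 m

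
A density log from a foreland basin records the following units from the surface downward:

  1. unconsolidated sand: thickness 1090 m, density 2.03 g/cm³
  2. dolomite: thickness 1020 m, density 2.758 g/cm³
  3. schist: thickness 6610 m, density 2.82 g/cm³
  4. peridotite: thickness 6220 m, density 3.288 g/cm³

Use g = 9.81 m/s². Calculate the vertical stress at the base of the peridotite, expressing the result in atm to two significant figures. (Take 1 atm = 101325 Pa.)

unconsolidated sand: 2030 kg/m³ × 9.81 m/s² × 1090 m = 2.171×10^7 Pa = 214.2 atm
dolomite: 2758 kg/m³ × 9.81 m/s² × 1020 m = 2.760×10^7 Pa = 272.4 atm
schist: 2820 kg/m³ × 9.81 m/s² × 6610 m = 1.829×10^8 Pa = 1805 atm
peridotite: 3288 kg/m³ × 9.81 m/s² × 6220 m = 2.006×10^8 Pa = 1980 atm
Total = 214.2 + 272.4 + 1805 + 1980 = 4271.3 atm

4300 atm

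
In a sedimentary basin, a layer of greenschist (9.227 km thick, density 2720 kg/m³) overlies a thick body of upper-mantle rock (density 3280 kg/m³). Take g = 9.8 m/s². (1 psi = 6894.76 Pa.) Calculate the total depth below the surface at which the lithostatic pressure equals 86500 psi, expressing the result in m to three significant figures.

20100 m

Pressure at base of upper layers: 2720×9.8×9227 = 2.460×10^8 Pa = 35673 psi
Remaining pressure to be supplied by upper-mantle rock: 5.964×10^8 − 2.460×10^8 = 3.504×10^8 Pa
Additional depth in upper-mantle rock = 3.504×10^8 Pa / (3280 kg/m³ × 9.8 m/s²) = 10902 m
Total depth = 9227 m + 10902 m = 20129 m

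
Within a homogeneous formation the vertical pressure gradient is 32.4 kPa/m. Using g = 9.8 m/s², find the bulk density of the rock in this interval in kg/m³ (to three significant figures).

ρ = (dP/dz)/g = 32.4 kPa/m / 9.8 m/s² = 32400 Pa/m / 9.8 m/s² = 3306.1 kg/m³

3310 kg/m³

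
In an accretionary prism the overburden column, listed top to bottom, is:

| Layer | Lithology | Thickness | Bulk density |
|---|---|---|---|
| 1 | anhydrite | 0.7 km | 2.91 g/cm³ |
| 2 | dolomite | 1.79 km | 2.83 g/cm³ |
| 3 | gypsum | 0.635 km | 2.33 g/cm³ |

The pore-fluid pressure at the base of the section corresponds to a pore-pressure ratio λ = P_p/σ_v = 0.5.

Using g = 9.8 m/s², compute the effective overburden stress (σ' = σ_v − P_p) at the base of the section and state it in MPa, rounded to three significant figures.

Overburden (lithostatic) stress σ_v:
anhydrite: 2910 kg/m³ × 9.8 m/s² × 700 m = 1.996×10^7 Pa = 19.96 MPa
dolomite: 2830 kg/m³ × 9.8 m/s² × 1790 m = 4.964×10^7 Pa = 49.64 MPa
gypsum: 2330 kg/m³ × 9.8 m/s² × 635 m = 1.450×10^7 Pa = 14.50 MPa
Total = 19.96 + 49.64 + 14.50 = 84.106 MPa
Pore pressure P_p = λ·σ_v = 0.5 × 84.11 MPa = 42.05 MPa
Effective stress σ' = σ_v − P_p = 84.11 − 42.05 = 42.053 MPa

42.1 MPa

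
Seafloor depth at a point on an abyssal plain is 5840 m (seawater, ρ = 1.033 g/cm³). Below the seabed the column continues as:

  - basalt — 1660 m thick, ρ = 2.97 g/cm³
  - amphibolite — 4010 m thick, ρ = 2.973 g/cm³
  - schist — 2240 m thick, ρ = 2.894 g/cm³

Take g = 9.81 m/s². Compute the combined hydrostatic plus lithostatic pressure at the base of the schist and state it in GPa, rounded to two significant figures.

seawater: 1033 kg/m³ × 9.81 m/s² × 5840 m = 5.918×10^7 Pa = 0.05918 GPa
basalt: 2970 kg/m³ × 9.81 m/s² × 1660 m = 4.837×10^7 Pa = 0.04837 GPa
amphibolite: 2973 kg/m³ × 9.81 m/s² × 4010 m = 1.170×10^8 Pa = 0.1170 GPa
schist: 2894 kg/m³ × 9.81 m/s² × 2240 m = 6.359×10^7 Pa = 0.06359 GPa
Total = 0.05918 + 0.04837 + 0.1170 + 0.06359 = 0.28809 GPa

0.29 GPa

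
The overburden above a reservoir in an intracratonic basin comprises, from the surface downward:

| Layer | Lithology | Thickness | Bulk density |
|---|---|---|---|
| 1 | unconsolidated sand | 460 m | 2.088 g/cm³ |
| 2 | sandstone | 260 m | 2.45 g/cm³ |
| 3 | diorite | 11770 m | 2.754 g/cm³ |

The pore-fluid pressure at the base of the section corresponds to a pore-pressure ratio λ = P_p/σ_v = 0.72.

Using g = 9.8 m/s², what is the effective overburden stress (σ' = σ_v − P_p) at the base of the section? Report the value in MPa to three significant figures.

Overburden (lithostatic) stress σ_v:
unconsolidated sand: 2088 kg/m³ × 9.8 m/s² × 460 m = 9.413×10^6 Pa = 9.413 MPa
sandstone: 2450 kg/m³ × 9.8 m/s² × 260 m = 6.243×10^6 Pa = 6.243 MPa
diorite: 2754 kg/m³ × 9.8 m/s² × 11770 m = 3.177×10^8 Pa = 317.7 MPa
Total = 9.413 + 6.243 + 317.7 = 333.32 MPa
Pore pressure P_p = λ·σ_v = 0.72 × 333.3 MPa = 240.0 MPa
Effective stress σ' = σ_v − P_p = 333.3 − 240.0 = 93.329 MPa

93.3 MPa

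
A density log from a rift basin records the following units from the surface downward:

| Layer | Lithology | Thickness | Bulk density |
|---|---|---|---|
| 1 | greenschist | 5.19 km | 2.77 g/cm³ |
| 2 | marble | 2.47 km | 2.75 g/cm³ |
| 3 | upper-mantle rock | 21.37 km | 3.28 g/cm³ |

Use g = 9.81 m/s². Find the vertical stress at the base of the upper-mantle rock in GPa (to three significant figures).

0.895 GPa

greenschist: 2770 kg/m³ × 9.81 m/s² × 5190 m = 1.410×10^8 Pa = 0.1410 GPa
marble: 2750 kg/m³ × 9.81 m/s² × 2470 m = 6.663×10^7 Pa = 0.06663 GPa
upper-mantle rock: 3280 kg/m³ × 9.81 m/s² × 21370 m = 6.876×10^8 Pa = 0.6876 GPa
Total = 0.1410 + 0.06663 + 0.6876 = 0.89528 GPa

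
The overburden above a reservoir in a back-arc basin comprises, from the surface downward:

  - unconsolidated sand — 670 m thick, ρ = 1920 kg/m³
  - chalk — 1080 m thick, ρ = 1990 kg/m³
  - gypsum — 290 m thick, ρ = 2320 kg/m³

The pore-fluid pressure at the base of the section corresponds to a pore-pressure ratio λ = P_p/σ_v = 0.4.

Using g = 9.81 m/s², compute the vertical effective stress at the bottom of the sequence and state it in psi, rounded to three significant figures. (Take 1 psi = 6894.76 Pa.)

Overburden (lithostatic) stress σ_v:
unconsolidated sand: 1920 kg/m³ × 9.81 m/s² × 670 m = 1.262×10^7 Pa = 12.62 MPa
chalk: 1990 kg/m³ × 9.81 m/s² × 1080 m = 2.108×10^7 Pa = 21.08 MPa
gypsum: 2320 kg/m³ × 9.81 m/s² × 290 m = 6.600×10^6 Pa = 6.600 MPa
Total = 12.62 + 21.08 + 6.600 = 40.303 MPa
Pore pressure P_p = λ·σ_v = 0.4 × 40.30 MPa = 16.12 MPa
Effective stress σ' = σ_v − P_p = 40.30 − 16.12 = 24.182 MPa = 3507.3 psi

3510 psi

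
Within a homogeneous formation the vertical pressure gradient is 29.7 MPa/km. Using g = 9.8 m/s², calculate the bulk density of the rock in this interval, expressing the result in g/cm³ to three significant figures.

ρ = (dP/dz)/g = 29.7 MPa/km / 9.8 m/s² = 29700 Pa/m / 9.8 m/s² = 3030.6 kg/m³
= 3.031 g/cm³

3.03 g/cm³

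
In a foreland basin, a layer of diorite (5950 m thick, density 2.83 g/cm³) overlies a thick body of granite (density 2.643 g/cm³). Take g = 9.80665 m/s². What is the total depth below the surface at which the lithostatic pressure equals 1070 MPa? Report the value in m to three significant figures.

40900 m

Pressure at base of upper layers: 2830×9.80665×5950 = 1.651×10^8 Pa = 165.1 MPa
Remaining pressure to be supplied by granite: 1.070×10^9 − 1.651×10^8 = 9.049×10^8 Pa
Additional depth in granite = 9.049×10^8 Pa / (2643 kg/m³ × 9.80665 m/s²) = 34912 m
Total depth = 5950 m + 34912 m = 40862 m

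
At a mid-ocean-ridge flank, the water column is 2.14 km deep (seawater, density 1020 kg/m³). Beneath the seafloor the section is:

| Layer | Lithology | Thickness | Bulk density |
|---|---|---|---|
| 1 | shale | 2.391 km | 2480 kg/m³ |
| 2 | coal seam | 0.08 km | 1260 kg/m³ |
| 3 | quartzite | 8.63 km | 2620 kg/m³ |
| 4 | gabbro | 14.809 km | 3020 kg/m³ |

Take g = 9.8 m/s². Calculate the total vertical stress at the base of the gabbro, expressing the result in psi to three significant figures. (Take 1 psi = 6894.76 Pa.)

107000 psi

seawater: 1020 kg/m³ × 9.8 m/s² × 2140 m = 2.139×10^7 Pa = 3103 psi
shale: 2480 kg/m³ × 9.8 m/s² × 2391 m = 5.811×10^7 Pa = 8428 psi
coal seam: 1260 kg/m³ × 9.8 m/s² × 80 m = 9.878×10^5 Pa = 143.3 psi
quartzite: 2620 kg/m³ × 9.8 m/s² × 8630 m = 2.216×10^8 Pa = 32138 psi
gabbro: 3020 kg/m³ × 9.8 m/s² × 14809 m = 4.383×10^8 Pa = 63568 psi
Total = 3103 + 8428 + 143.3 + 32138 + 63568 = 1.0738×10^5 psi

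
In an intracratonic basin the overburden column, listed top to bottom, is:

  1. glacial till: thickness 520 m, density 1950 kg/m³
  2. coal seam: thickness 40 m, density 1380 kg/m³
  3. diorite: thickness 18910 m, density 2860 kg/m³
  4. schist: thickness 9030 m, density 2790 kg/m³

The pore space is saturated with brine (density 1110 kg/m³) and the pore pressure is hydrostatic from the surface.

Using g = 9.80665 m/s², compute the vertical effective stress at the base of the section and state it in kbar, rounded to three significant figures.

Overburden (lithostatic) stress σ_v:
glacial till: 1950 kg/m³ × 9.80665 m/s² × 520 m = 9.944×10^6 Pa = 9.944 MPa
coal seam: 1380 kg/m³ × 9.80665 m/s² × 40 m = 5.413×10^5 Pa = 0.5413 MPa
diorite: 2860 kg/m³ × 9.80665 m/s² × 18910 m = 5.304×10^8 Pa = 530.4 MPa
schist: 2790 kg/m³ × 9.80665 m/s² × 9030 m = 2.471×10^8 Pa = 247.1 MPa
Total = 9.944 + 0.5413 + 530.4 + 247.1 = 787.92 MPa
Pore pressure P_p = 1110 kg/m³ × 9.80665 m/s² × 28500 m = 3.102×10^8 Pa = 310.2 MPa
Effective stress σ' = σ_v − P_p = 787.9 − 310.2 = 477.69 MPa = 4.7769 kbar

4.78 kbar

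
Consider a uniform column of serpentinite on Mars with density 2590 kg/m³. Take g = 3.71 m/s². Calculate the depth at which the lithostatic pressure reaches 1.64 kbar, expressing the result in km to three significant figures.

17.1 km

h = P/(ρg) = 1.64 kbar / (2590 kg/m³ × 3.71 m/s²) = 1.640×10^8 Pa / 9608.9 Pa/m = 17068 m
= 17.068 km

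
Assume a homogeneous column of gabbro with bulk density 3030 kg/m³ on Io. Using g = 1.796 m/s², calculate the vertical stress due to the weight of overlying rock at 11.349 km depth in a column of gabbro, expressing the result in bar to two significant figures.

gabbro: 3030 kg/m³ × 1.796 m/s² × 11349 m = 6.176×10^7 Pa = 617.6 bar

620 bar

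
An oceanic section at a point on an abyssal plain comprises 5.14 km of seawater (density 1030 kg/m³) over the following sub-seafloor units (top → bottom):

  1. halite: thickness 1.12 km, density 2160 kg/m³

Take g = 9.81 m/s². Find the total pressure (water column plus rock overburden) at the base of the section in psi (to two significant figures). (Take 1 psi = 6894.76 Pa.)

seawater: 1030 kg/m³ × 9.81 m/s² × 5140 m = 5.194×10^7 Pa = 7533 psi
halite: 2160 kg/m³ × 9.81 m/s² × 1120 m = 2.373×10^7 Pa = 3442 psi
Total = 7533 + 3442 = 10975 psi

11000 psi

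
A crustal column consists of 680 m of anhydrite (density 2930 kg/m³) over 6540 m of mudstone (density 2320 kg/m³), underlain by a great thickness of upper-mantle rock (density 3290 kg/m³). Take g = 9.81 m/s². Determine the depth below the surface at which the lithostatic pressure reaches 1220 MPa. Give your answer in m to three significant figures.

39800 m

Pressure at base of upper layers: 2930×9.81×680 + 2320×9.81×6540 = 1.684×10^8 Pa = 168.4 MPa
Remaining pressure to be supplied by upper-mantle rock: 1.220×10^9 − 1.684×10^8 = 1.052×10^9 Pa
Additional depth in upper-mantle rock = 1.052×10^9 Pa / (3290 kg/m³ × 9.81 m/s²) = 32583 m
Total depth = 7220 m + 32583 m = 39803 m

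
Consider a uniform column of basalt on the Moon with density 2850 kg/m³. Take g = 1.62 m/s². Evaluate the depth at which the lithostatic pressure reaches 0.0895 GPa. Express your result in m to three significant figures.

19400 m

h = P/(ρg) = 0.0895 GPa / (2850 kg/m³ × 1.62 m/s²) = 8.950×10^7 Pa / 4617.0 Pa/m = 19385 m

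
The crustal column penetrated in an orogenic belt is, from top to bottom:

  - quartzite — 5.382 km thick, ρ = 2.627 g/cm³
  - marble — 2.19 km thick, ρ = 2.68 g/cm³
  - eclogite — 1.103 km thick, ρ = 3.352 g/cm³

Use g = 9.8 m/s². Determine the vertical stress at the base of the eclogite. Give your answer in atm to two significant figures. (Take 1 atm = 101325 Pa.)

2300 atm

quartzite: 2627 kg/m³ × 9.8 m/s² × 5382 m = 1.386×10^8 Pa = 1367 atm
marble: 2680 kg/m³ × 9.8 m/s² × 2190 m = 5.752×10^7 Pa = 567.7 atm
eclogite: 3352 kg/m³ × 9.8 m/s² × 1103 m = 3.623×10^7 Pa = 357.6 atm
Total = 1367 + 567.7 + 357.6 = 2292.7 atm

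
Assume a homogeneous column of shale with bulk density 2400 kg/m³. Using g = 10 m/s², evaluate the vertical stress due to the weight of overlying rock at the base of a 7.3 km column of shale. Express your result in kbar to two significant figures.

shale: 2400 kg/m³ × 10 m/s² × 7300 m = 1.752×10^8 Pa = 1.752 kbar

1.8 kbar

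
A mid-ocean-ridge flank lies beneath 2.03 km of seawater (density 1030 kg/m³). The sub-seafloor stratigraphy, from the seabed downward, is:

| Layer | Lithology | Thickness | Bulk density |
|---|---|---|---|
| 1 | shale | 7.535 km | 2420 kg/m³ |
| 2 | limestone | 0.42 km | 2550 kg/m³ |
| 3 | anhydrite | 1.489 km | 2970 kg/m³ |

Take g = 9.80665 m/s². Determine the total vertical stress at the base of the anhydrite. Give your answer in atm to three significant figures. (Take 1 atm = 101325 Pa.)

seawater: 1030 kg/m³ × 9.80665 m/s² × 2030 m = 2.050×10^7 Pa = 202.4 atm
shale: 2420 kg/m³ × 9.80665 m/s² × 7535 m = 1.788×10^8 Pa = 1765 atm
limestone: 2550 kg/m³ × 9.80665 m/s² × 420 m = 1.050×10^7 Pa = 103.7 atm
anhydrite: 2970 kg/m³ × 9.80665 m/s² × 1489 m = 4.337×10^7 Pa = 428.0 atm
Total = 202.4 + 1765 + 103.7 + 428.0 = 2498.9 atm

2500 atm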